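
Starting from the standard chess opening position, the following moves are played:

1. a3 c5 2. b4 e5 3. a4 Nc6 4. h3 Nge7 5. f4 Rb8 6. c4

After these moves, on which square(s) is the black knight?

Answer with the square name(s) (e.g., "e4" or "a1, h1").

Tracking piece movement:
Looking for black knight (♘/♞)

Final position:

  a b c d e f g h
  ─────────────────
8│· ♜ ♝ ♛ ♚ ♝ · ♜│8
7│♟ ♟ · ♟ ♞ ♟ ♟ ♟│7
6│· · ♞ · · · · ·│6
5│· · ♟ · ♟ · · ·│5
4│♙ ♙ ♙ · · ♙ · ·│4
3│· · · · · · · ♙│3
2│· · · ♙ ♙ · ♙ ·│2
1│♖ ♘ ♗ ♕ ♔ ♗ ♘ ♖│1
  ─────────────────
  a b c d e f g h


c6, e7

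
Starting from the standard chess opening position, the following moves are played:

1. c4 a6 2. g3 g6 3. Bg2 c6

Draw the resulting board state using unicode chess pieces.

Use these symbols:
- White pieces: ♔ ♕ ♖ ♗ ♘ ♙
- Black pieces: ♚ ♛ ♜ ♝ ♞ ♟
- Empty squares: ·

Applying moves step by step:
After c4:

♜ ♞ ♝ ♛ ♚ ♝ ♞ ♜
♟ ♟ ♟ ♟ ♟ ♟ ♟ ♟
· · · · · · · ·
· · · · · · · ·
· · ♙ · · · · ·
· · · · · · · ·
♙ ♙ · ♙ ♙ ♙ ♙ ♙
♖ ♘ ♗ ♕ ♔ ♗ ♘ ♖


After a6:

♜ ♞ ♝ ♛ ♚ ♝ ♞ ♜
· ♟ ♟ ♟ ♟ ♟ ♟ ♟
♟ · · · · · · ·
· · · · · · · ·
· · ♙ · · · · ·
· · · · · · · ·
♙ ♙ · ♙ ♙ ♙ ♙ ♙
♖ ♘ ♗ ♕ ♔ ♗ ♘ ♖


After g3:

♜ ♞ ♝ ♛ ♚ ♝ ♞ ♜
· ♟ ♟ ♟ ♟ ♟ ♟ ♟
♟ · · · · · · ·
· · · · · · · ·
· · ♙ · · · · ·
· · · · · · ♙ ·
♙ ♙ · ♙ ♙ ♙ · ♙
♖ ♘ ♗ ♕ ♔ ♗ ♘ ♖


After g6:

♜ ♞ ♝ ♛ ♚ ♝ ♞ ♜
· ♟ ♟ ♟ ♟ ♟ · ♟
♟ · · · · · ♟ ·
· · · · · · · ·
· · ♙ · · · · ·
· · · · · · ♙ ·
♙ ♙ · ♙ ♙ ♙ · ♙
♖ ♘ ♗ ♕ ♔ ♗ ♘ ♖


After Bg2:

♜ ♞ ♝ ♛ ♚ ♝ ♞ ♜
· ♟ ♟ ♟ ♟ ♟ · ♟
♟ · · · · · ♟ ·
· · · · · · · ·
· · ♙ · · · · ·
· · · · · · ♙ ·
♙ ♙ · ♙ ♙ ♙ ♗ ♙
♖ ♘ ♗ ♕ ♔ · ♘ ♖


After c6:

♜ ♞ ♝ ♛ ♚ ♝ ♞ ♜
· ♟ · ♟ ♟ ♟ · ♟
♟ · ♟ · · · ♟ ·
· · · · · · · ·
· · ♙ · · · · ·
· · · · · · ♙ ·
♙ ♙ · ♙ ♙ ♙ ♗ ♙
♖ ♘ ♗ ♕ ♔ · ♘ ♖



  a b c d e f g h
  ─────────────────
8│♜ ♞ ♝ ♛ ♚ ♝ ♞ ♜│8
7│· ♟ · ♟ ♟ ♟ · ♟│7
6│♟ · ♟ · · · ♟ ·│6
5│· · · · · · · ·│5
4│· · ♙ · · · · ·│4
3│· · · · · · ♙ ·│3
2│♙ ♙ · ♙ ♙ ♙ ♗ ♙│2
1│♖ ♘ ♗ ♕ ♔ · ♘ ♖│1
  ─────────────────
  a b c d e f g h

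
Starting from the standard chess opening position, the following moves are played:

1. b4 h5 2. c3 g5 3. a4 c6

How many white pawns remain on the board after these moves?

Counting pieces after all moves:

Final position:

  a b c d e f g h
  ─────────────────
8│♜ ♞ ♝ ♛ ♚ ♝ ♞ ♜│8
7│♟ ♟ · ♟ ♟ ♟ · ·│7
6│· · ♟ · · · · ·│6
5│· · · · · · ♟ ♟│5
4│♙ ♙ · · · · · ·│4
3│· · ♙ · · · · ·│3
2│· · · ♙ ♙ ♙ ♙ ♙│2
1│♖ ♘ ♗ ♕ ♔ ♗ ♘ ♖│1
  ─────────────────
  a b c d e f g h


8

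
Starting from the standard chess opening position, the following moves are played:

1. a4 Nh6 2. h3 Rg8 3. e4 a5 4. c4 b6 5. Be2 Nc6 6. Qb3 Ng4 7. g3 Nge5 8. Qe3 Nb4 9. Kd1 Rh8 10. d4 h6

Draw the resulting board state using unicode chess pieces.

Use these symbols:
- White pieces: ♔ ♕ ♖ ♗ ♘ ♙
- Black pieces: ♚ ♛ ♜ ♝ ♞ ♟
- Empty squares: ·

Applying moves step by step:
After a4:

♜ ♞ ♝ ♛ ♚ ♝ ♞ ♜
♟ ♟ ♟ ♟ ♟ ♟ ♟ ♟
· · · · · · · ·
· · · · · · · ·
♙ · · · · · · ·
· · · · · · · ·
· ♙ ♙ ♙ ♙ ♙ ♙ ♙
♖ ♘ ♗ ♕ ♔ ♗ ♘ ♖


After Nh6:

♜ ♞ ♝ ♛ ♚ ♝ · ♜
♟ ♟ ♟ ♟ ♟ ♟ ♟ ♟
· · · · · · · ♞
· · · · · · · ·
♙ · · · · · · ·
· · · · · · · ·
· ♙ ♙ ♙ ♙ ♙ ♙ ♙
♖ ♘ ♗ ♕ ♔ ♗ ♘ ♖


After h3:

♜ ♞ ♝ ♛ ♚ ♝ · ♜
♟ ♟ ♟ ♟ ♟ ♟ ♟ ♟
· · · · · · · ♞
· · · · · · · ·
♙ · · · · · · ·
· · · · · · · ♙
· ♙ ♙ ♙ ♙ ♙ ♙ ·
♖ ♘ ♗ ♕ ♔ ♗ ♘ ♖


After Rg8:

♜ ♞ ♝ ♛ ♚ ♝ ♜ ·
♟ ♟ ♟ ♟ ♟ ♟ ♟ ♟
· · · · · · · ♞
· · · · · · · ·
♙ · · · · · · ·
· · · · · · · ♙
· ♙ ♙ ♙ ♙ ♙ ♙ ·
♖ ♘ ♗ ♕ ♔ ♗ ♘ ♖


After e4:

♜ ♞ ♝ ♛ ♚ ♝ ♜ ·
♟ ♟ ♟ ♟ ♟ ♟ ♟ ♟
· · · · · · · ♞
· · · · · · · ·
♙ · · · ♙ · · ·
· · · · · · · ♙
· ♙ ♙ ♙ · ♙ ♙ ·
♖ ♘ ♗ ♕ ♔ ♗ ♘ ♖


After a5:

♜ ♞ ♝ ♛ ♚ ♝ ♜ ·
· ♟ ♟ ♟ ♟ ♟ ♟ ♟
· · · · · · · ♞
♟ · · · · · · ·
♙ · · · ♙ · · ·
· · · · · · · ♙
· ♙ ♙ ♙ · ♙ ♙ ·
♖ ♘ ♗ ♕ ♔ ♗ ♘ ♖


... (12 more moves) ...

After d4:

♜ · ♝ ♛ ♚ ♝ · ♜
· · ♟ ♟ ♟ ♟ ♟ ♟
· ♟ · · · · · ·
♟ · · · ♞ · · ·
♙ ♞ ♙ ♙ ♙ · · ·
· · · · ♕ · ♙ ♙
· ♙ · · ♗ ♙ · ·
♖ ♘ ♗ ♔ · · ♘ ♖


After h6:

♜ · ♝ ♛ ♚ ♝ · ♜
· · ♟ ♟ ♟ ♟ ♟ ·
· ♟ · · · · · ♟
♟ · · · ♞ · · ·
♙ ♞ ♙ ♙ ♙ · · ·
· · · · ♕ · ♙ ♙
· ♙ · · ♗ ♙ · ·
♖ ♘ ♗ ♔ · · ♘ ♖



  a b c d e f g h
  ─────────────────
8│♜ · ♝ ♛ ♚ ♝ · ♜│8
7│· · ♟ ♟ ♟ ♟ ♟ ·│7
6│· ♟ · · · · · ♟│6
5│♟ · · · ♞ · · ·│5
4│♙ ♞ ♙ ♙ ♙ · · ·│4
3│· · · · ♕ · ♙ ♙│3
2│· ♙ · · ♗ ♙ · ·│2
1│♖ ♘ ♗ ♔ · · ♘ ♖│1
  ─────────────────
  a b c d e f g h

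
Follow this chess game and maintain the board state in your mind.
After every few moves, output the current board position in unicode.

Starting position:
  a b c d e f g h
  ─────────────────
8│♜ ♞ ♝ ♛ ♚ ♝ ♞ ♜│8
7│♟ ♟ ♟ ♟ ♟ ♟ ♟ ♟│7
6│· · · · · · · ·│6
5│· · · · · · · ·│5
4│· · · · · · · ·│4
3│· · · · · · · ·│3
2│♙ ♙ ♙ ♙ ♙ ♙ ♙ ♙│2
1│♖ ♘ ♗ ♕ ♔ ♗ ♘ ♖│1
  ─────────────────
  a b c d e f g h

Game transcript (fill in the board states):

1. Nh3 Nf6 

  a b c d e f g h
  ─────────────────
8│♜ ♞ ♝ ♛ ♚ ♝ · ♜│8
7│♟ ♟ ♟ ♟ ♟ ♟ ♟ ♟│7
6│· · · · · ♞ · ·│6
5│· · · · · · · ·│5
4│· · · · · · · ·│4
3│· · · · · · · ♘│3
2│♙ ♙ ♙ ♙ ♙ ♙ ♙ ♙│2
1│♖ ♘ ♗ ♕ ♔ ♗ · ♖│1
  ─────────────────
  a b c d e f g h

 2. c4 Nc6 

  a b c d e f g h
  ─────────────────
8│♜ · ♝ ♛ ♚ ♝ · ♜│8
7│♟ ♟ ♟ ♟ ♟ ♟ ♟ ♟│7
6│· · ♞ · · ♞ · ·│6
5│· · · · · · · ·│5
4│· · ♙ · · · · ·│4
3│· · · · · · · ♘│3
2│♙ ♙ · ♙ ♙ ♙ ♙ ♙│2
1│♖ ♘ ♗ ♕ ♔ ♗ · ♖│1
  ─────────────────
  a b c d e f g h

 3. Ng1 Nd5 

  a b c d e f g h
  ─────────────────
8│♜ · ♝ ♛ ♚ ♝ · ♜│8
7│♟ ♟ ♟ ♟ ♟ ♟ ♟ ♟│7
6│· · ♞ · · · · ·│6
5│· · · ♞ · · · ·│5
4│· · ♙ · · · · ·│4
3│· · · · · · · ·│3
2│♙ ♙ · ♙ ♙ ♙ ♙ ♙│2
1│♖ ♘ ♗ ♕ ♔ ♗ ♘ ♖│1
  ─────────────────
  a b c d e f g h

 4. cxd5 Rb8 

  a b c d e f g h
  ─────────────────
8│· ♜ ♝ ♛ ♚ ♝ · ♜│8
7│♟ ♟ ♟ ♟ ♟ ♟ ♟ ♟│7
6│· · ♞ · · · · ·│6
5│· · · ♙ · · · ·│5
4│· · · · · · · ·│4
3│· · · · · · · ·│3
2│♙ ♙ · ♙ ♙ ♙ ♙ ♙│2
1│♖ ♘ ♗ ♕ ♔ ♗ ♘ ♖│1
  ─────────────────
  a b c d e f g h



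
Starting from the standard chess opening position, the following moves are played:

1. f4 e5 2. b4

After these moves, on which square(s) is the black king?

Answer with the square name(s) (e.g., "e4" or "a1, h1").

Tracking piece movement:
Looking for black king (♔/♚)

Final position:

  a b c d e f g h
  ─────────────────
8│♜ ♞ ♝ ♛ ♚ ♝ ♞ ♜│8
7│♟ ♟ ♟ ♟ · ♟ ♟ ♟│7
6│· · · · · · · ·│6
5│· · · · ♟ · · ·│5
4│· ♙ · · · ♙ · ·│4
3│· · · · · · · ·│3
2│♙ · ♙ ♙ ♙ · ♙ ♙│2
1│♖ ♘ ♗ ♕ ♔ ♗ ♘ ♖│1
  ─────────────────
  a b c d e f g h


e8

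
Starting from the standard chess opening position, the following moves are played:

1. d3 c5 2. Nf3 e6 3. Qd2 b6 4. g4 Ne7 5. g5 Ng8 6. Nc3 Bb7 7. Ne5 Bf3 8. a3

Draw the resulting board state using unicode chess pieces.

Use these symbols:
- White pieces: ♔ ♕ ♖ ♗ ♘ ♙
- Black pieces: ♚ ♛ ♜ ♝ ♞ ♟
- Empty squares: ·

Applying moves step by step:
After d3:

♜ ♞ ♝ ♛ ♚ ♝ ♞ ♜
♟ ♟ ♟ ♟ ♟ ♟ ♟ ♟
· · · · · · · ·
· · · · · · · ·
· · · · · · · ·
· · · ♙ · · · ·
♙ ♙ ♙ · ♙ ♙ ♙ ♙
♖ ♘ ♗ ♕ ♔ ♗ ♘ ♖


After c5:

♜ ♞ ♝ ♛ ♚ ♝ ♞ ♜
♟ ♟ · ♟ ♟ ♟ ♟ ♟
· · · · · · · ·
· · ♟ · · · · ·
· · · · · · · ·
· · · ♙ · · · ·
♙ ♙ ♙ · ♙ ♙ ♙ ♙
♖ ♘ ♗ ♕ ♔ ♗ ♘ ♖


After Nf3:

♜ ♞ ♝ ♛ ♚ ♝ ♞ ♜
♟ ♟ · ♟ ♟ ♟ ♟ ♟
· · · · · · · ·
· · ♟ · · · · ·
· · · · · · · ·
· · · ♙ · ♘ · ·
♙ ♙ ♙ · ♙ ♙ ♙ ♙
♖ ♘ ♗ ♕ ♔ ♗ · ♖


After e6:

♜ ♞ ♝ ♛ ♚ ♝ ♞ ♜
♟ ♟ · ♟ · ♟ ♟ ♟
· · · · ♟ · · ·
· · ♟ · · · · ·
· · · · · · · ·
· · · ♙ · ♘ · ·
♙ ♙ ♙ · ♙ ♙ ♙ ♙
♖ ♘ ♗ ♕ ♔ ♗ · ♖


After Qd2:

♜ ♞ ♝ ♛ ♚ ♝ ♞ ♜
♟ ♟ · ♟ · ♟ ♟ ♟
· · · · ♟ · · ·
· · ♟ · · · · ·
· · · · · · · ·
· · · ♙ · ♘ · ·
♙ ♙ ♙ ♕ ♙ ♙ ♙ ♙
♖ ♘ ♗ · ♔ ♗ · ♖


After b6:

♜ ♞ ♝ ♛ ♚ ♝ ♞ ♜
♟ · · ♟ · ♟ ♟ ♟
· ♟ · · ♟ · · ·
· · ♟ · · · · ·
· · · · · · · ·
· · · ♙ · ♘ · ·
♙ ♙ ♙ ♕ ♙ ♙ ♙ ♙
♖ ♘ ♗ · ♔ ♗ · ♖


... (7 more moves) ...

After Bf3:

♜ ♞ · ♛ ♚ ♝ ♞ ♜
♟ · · ♟ · ♟ ♟ ♟
· ♟ · · ♟ · · ·
· · ♟ · ♘ · ♙ ·
· · · · · · · ·
· · ♘ ♙ · ♝ · ·
♙ ♙ ♙ ♕ ♙ ♙ · ♙
♖ · ♗ · ♔ ♗ · ♖


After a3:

♜ ♞ · ♛ ♚ ♝ ♞ ♜
♟ · · ♟ · ♟ ♟ ♟
· ♟ · · ♟ · · ·
· · ♟ · ♘ · ♙ ·
· · · · · · · ·
♙ · ♘ ♙ · ♝ · ·
· ♙ ♙ ♕ ♙ ♙ · ♙
♖ · ♗ · ♔ ♗ · ♖



  a b c d e f g h
  ─────────────────
8│♜ ♞ · ♛ ♚ ♝ ♞ ♜│8
7│♟ · · ♟ · ♟ ♟ ♟│7
6│· ♟ · · ♟ · · ·│6
5│· · ♟ · ♘ · ♙ ·│5
4│· · · · · · · ·│4
3│♙ · ♘ ♙ · ♝ · ·│3
2│· ♙ ♙ ♕ ♙ ♙ · ♙│2
1│♖ · ♗ · ♔ ♗ · ♖│1
  ─────────────────
  a b c d e f g h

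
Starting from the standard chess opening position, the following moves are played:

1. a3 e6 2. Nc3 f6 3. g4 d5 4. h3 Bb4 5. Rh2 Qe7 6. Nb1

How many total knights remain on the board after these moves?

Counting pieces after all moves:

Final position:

  a b c d e f g h
  ─────────────────
8│♜ ♞ ♝ · ♚ · ♞ ♜│8
7│♟ ♟ ♟ · ♛ · ♟ ♟│7
6│· · · · ♟ ♟ · ·│6
5│· · · ♟ · · · ·│5
4│· ♝ · · · · ♙ ·│4
3│♙ · · · · · · ♙│3
2│· ♙ ♙ ♙ ♙ ♙ · ♖│2
1│♖ ♘ ♗ ♕ ♔ ♗ ♘ ·│1
  ─────────────────
  a b c d e f g h


4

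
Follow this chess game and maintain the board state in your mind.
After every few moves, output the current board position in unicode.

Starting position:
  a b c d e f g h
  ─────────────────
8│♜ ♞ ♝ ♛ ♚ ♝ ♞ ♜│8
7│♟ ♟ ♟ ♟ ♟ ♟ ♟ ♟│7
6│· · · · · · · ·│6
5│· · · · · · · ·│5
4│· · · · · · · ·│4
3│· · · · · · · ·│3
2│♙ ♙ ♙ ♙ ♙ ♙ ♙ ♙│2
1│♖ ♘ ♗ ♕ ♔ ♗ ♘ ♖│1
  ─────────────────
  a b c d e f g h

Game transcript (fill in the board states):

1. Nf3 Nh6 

  a b c d e f g h
  ─────────────────
8│♜ ♞ ♝ ♛ ♚ ♝ · ♜│8
7│♟ ♟ ♟ ♟ ♟ ♟ ♟ ♟│7
6│· · · · · · · ♞│6
5│· · · · · · · ·│5
4│· · · · · · · ·│4
3│· · · · · ♘ · ·│3
2│♙ ♙ ♙ ♙ ♙ ♙ ♙ ♙│2
1│♖ ♘ ♗ ♕ ♔ ♗ · ♖│1
  ─────────────────
  a b c d e f g h

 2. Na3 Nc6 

  a b c d e f g h
  ─────────────────
8│♜ · ♝ ♛ ♚ ♝ · ♜│8
7│♟ ♟ ♟ ♟ ♟ ♟ ♟ ♟│7
6│· · ♞ · · · · ♞│6
5│· · · · · · · ·│5
4│· · · · · · · ·│4
3│♘ · · · · ♘ · ·│3
2│♙ ♙ ♙ ♙ ♙ ♙ ♙ ♙│2
1│♖ · ♗ ♕ ♔ ♗ · ♖│1
  ─────────────────
  a b c d e f g h

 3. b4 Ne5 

  a b c d e f g h
  ─────────────────
8│♜ · ♝ ♛ ♚ ♝ · ♜│8
7│♟ ♟ ♟ ♟ ♟ ♟ ♟ ♟│7
6│· · · · · · · ♞│6
5│· · · · ♞ · · ·│5
4│· ♙ · · · · · ·│4
3│♘ · · · · ♘ · ·│3
2│♙ · ♙ ♙ ♙ ♙ ♙ ♙│2
1│♖ · ♗ ♕ ♔ ♗ · ♖│1
  ─────────────────
  a b c d e f g h

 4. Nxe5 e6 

  a b c d e f g h
  ─────────────────
8│♜ · ♝ ♛ ♚ ♝ · ♜│8
7│♟ ♟ ♟ ♟ · ♟ ♟ ♟│7
6│· · · · ♟ · · ♞│6
5│· · · · ♘ · · ·│5
4│· ♙ · · · · · ·│4
3│♘ · · · · · · ·│3
2│♙ · ♙ ♙ ♙ ♙ ♙ ♙│2
1│♖ · ♗ ♕ ♔ ♗ · ♖│1
  ─────────────────
  a b c d e f g h

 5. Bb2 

  a b c d e f g h
  ─────────────────
8│♜ · ♝ ♛ ♚ ♝ · ♜│8
7│♟ ♟ ♟ ♟ · ♟ ♟ ♟│7
6│· · · · ♟ · · ♞│6
5│· · · · ♘ · · ·│5
4│· ♙ · · · · · ·│4
3│♘ · · · · · · ·│3
2│♙ ♗ ♙ ♙ ♙ ♙ ♙ ♙│2
1│♖ · · ♕ ♔ ♗ · ♖│1
  ─────────────────
  a b c d e f g h


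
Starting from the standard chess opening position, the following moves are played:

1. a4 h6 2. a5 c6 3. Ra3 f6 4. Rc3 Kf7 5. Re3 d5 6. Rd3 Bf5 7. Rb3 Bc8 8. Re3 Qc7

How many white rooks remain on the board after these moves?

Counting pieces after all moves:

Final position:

  a b c d e f g h
  ─────────────────
8│♜ ♞ ♝ · · ♝ ♞ ♜│8
7│♟ ♟ ♛ · ♟ ♚ ♟ ·│7
6│· · ♟ · · ♟ · ♟│6
5│♙ · · ♟ · · · ·│5
4│· · · · · · · ·│4
3│· · · · ♖ · · ·│3
2│· ♙ ♙ ♙ ♙ ♙ ♙ ♙│2
1│· ♘ ♗ ♕ ♔ ♗ ♘ ♖│1
  ─────────────────
  a b c d e f g h


2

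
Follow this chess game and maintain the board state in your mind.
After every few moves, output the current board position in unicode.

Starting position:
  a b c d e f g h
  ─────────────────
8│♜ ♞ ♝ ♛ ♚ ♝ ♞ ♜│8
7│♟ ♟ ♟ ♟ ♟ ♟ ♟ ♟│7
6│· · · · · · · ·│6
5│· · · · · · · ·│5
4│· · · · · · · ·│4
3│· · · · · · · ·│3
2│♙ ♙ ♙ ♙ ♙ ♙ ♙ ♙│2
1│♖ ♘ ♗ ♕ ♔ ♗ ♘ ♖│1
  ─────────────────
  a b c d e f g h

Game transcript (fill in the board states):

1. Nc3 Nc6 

  a b c d e f g h
  ─────────────────
8│♜ · ♝ ♛ ♚ ♝ ♞ ♜│8
7│♟ ♟ ♟ ♟ ♟ ♟ ♟ ♟│7
6│· · ♞ · · · · ·│6
5│· · · · · · · ·│5
4│· · · · · · · ·│4
3│· · ♘ · · · · ·│3
2│♙ ♙ ♙ ♙ ♙ ♙ ♙ ♙│2
1│♖ · ♗ ♕ ♔ ♗ ♘ ♖│1
  ─────────────────
  a b c d e f g h

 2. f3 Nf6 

  a b c d e f g h
  ─────────────────
8│♜ · ♝ ♛ ♚ ♝ · ♜│8
7│♟ ♟ ♟ ♟ ♟ ♟ ♟ ♟│7
6│· · ♞ · · ♞ · ·│6
5│· · · · · · · ·│5
4│· · · · · · · ·│4
3│· · ♘ · · ♙ · ·│3
2│♙ ♙ ♙ ♙ ♙ · ♙ ♙│2
1│♖ · ♗ ♕ ♔ ♗ ♘ ♖│1
  ─────────────────
  a b c d e f g h

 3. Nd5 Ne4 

  a b c d e f g h
  ─────────────────
8│♜ · ♝ ♛ ♚ ♝ · ♜│8
7│♟ ♟ ♟ ♟ ♟ ♟ ♟ ♟│7
6│· · ♞ · · · · ·│6
5│· · · ♘ · · · ·│5
4│· · · · ♞ · · ·│4
3│· · · · · ♙ · ·│3
2│♙ ♙ ♙ ♙ ♙ · ♙ ♙│2
1│♖ · ♗ ♕ ♔ ♗ ♘ ♖│1
  ─────────────────
  a b c d e f g h

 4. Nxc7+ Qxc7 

  a b c d e f g h
  ─────────────────
8│♜ · ♝ · ♚ ♝ · ♜│8
7│♟ ♟ ♛ ♟ ♟ ♟ ♟ ♟│7
6│· · ♞ · · · · ·│6
5│· · · · · · · ·│5
4│· · · · ♞ · · ·│4
3│· · · · · ♙ · ·│3
2│♙ ♙ ♙ ♙ ♙ · ♙ ♙│2
1│♖ · ♗ ♕ ♔ ♗ ♘ ♖│1
  ─────────────────
  a b c d e f g h

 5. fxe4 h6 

  a b c d e f g h
  ─────────────────
8│♜ · ♝ · ♚ ♝ · ♜│8
7│♟ ♟ ♛ ♟ ♟ ♟ ♟ ·│7
6│· · ♞ · · · · ♟│6
5│· · · · · · · ·│5
4│· · · · ♙ · · ·│4
3│· · · · · · · ·│3
2│♙ ♙ ♙ ♙ ♙ · ♙ ♙│2
1│♖ · ♗ ♕ ♔ ♗ ♘ ♖│1
  ─────────────────
  a b c d e f g h



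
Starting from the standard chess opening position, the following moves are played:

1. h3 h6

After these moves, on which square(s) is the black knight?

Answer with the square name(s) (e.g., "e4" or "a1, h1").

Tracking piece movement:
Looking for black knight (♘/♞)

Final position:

  a b c d e f g h
  ─────────────────
8│♜ ♞ ♝ ♛ ♚ ♝ ♞ ♜│8
7│♟ ♟ ♟ ♟ ♟ ♟ ♟ ·│7
6│· · · · · · · ♟│6
5│· · · · · · · ·│5
4│· · · · · · · ·│4
3│· · · · · · · ♙│3
2│♙ ♙ ♙ ♙ ♙ ♙ ♙ ·│2
1│♖ ♘ ♗ ♕ ♔ ♗ ♘ ♖│1
  ─────────────────
  a b c d e f g h


b8, g8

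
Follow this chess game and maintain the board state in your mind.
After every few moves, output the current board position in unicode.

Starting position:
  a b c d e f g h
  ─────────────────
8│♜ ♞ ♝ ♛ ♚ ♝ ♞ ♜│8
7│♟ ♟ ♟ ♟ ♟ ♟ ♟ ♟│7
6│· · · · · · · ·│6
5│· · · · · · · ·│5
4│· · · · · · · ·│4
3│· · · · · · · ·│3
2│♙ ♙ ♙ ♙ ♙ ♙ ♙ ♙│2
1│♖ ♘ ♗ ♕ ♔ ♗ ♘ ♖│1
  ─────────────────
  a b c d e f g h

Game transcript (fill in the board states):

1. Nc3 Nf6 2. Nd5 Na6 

  a b c d e f g h
  ─────────────────
8│♜ · ♝ ♛ ♚ ♝ · ♜│8
7│♟ ♟ ♟ ♟ ♟ ♟ ♟ ♟│7
6│♞ · · · · ♞ · ·│6
5│· · · ♘ · · · ·│5
4│· · · · · · · ·│4
3│· · · · · · · ·│3
2│♙ ♙ ♙ ♙ ♙ ♙ ♙ ♙│2
1│♖ · ♗ ♕ ♔ ♗ ♘ ♖│1
  ─────────────────
  a b c d e f g h

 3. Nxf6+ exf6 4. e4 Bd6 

  a b c d e f g h
  ─────────────────
8│♜ · ♝ ♛ ♚ · · ♜│8
7│♟ ♟ ♟ ♟ · ♟ ♟ ♟│7
6│♞ · · ♝ · ♟ · ·│6
5│· · · · · · · ·│5
4│· · · · ♙ · · ·│4
3│· · · · · · · ·│3
2│♙ ♙ ♙ ♙ · ♙ ♙ ♙│2
1│♖ · ♗ ♕ ♔ ♗ ♘ ♖│1
  ─────────────────
  a b c d e f g h

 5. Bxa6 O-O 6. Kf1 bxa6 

  a b c d e f g h
  ─────────────────
8│♜ · ♝ ♛ · ♜ ♚ ·│8
7│♟ · ♟ ♟ · ♟ ♟ ♟│7
6│♟ · · ♝ · ♟ · ·│6
5│· · · · · · · ·│5
4│· · · · ♙ · · ·│4
3│· · · · · · · ·│3
2│♙ ♙ ♙ ♙ · ♙ ♙ ♙│2
1│♖ · ♗ ♕ · ♔ ♘ ♖│1
  ─────────────────
  a b c d e f g h

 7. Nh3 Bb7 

  a b c d e f g h
  ─────────────────
8│♜ · · ♛ · ♜ ♚ ·│8
7│♟ ♝ ♟ ♟ · ♟ ♟ ♟│7
6│♟ · · ♝ · ♟ · ·│6
5│· · · · · · · ·│5
4│· · · · ♙ · · ·│4
3│· · · · · · · ♘│3
2│♙ ♙ ♙ ♙ · ♙ ♙ ♙│2
1│♖ · ♗ ♕ · ♔ · ♖│1
  ─────────────────
  a b c d e f g h


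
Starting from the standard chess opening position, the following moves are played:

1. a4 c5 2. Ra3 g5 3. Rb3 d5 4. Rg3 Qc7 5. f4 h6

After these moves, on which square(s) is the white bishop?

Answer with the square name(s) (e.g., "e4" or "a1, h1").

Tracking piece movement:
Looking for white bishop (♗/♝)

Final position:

  a b c d e f g h
  ─────────────────
8│♜ ♞ ♝ · ♚ ♝ ♞ ♜│8
7│♟ ♟ ♛ · ♟ ♟ · ·│7
6│· · · · · · · ♟│6
5│· · ♟ ♟ · · ♟ ·│5
4│♙ · · · · ♙ · ·│4
3│· · · · · · ♖ ·│3
2│· ♙ ♙ ♙ ♙ · ♙ ♙│2
1│· ♘ ♗ ♕ ♔ ♗ ♘ ♖│1
  ─────────────────
  a b c d e f g h


c1, f1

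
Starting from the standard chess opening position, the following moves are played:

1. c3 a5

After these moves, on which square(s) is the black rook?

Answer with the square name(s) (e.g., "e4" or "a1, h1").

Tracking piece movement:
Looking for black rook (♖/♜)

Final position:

  a b c d e f g h
  ─────────────────
8│♜ ♞ ♝ ♛ ♚ ♝ ♞ ♜│8
7│· ♟ ♟ ♟ ♟ ♟ ♟ ♟│7
6│· · · · · · · ·│6
5│♟ · · · · · · ·│5
4│· · · · · · · ·│4
3│· · ♙ · · · · ·│3
2│♙ ♙ · ♙ ♙ ♙ ♙ ♙│2
1│♖ ♘ ♗ ♕ ♔ ♗ ♘ ♖│1
  ─────────────────
  a b c d e f g h


a8, h8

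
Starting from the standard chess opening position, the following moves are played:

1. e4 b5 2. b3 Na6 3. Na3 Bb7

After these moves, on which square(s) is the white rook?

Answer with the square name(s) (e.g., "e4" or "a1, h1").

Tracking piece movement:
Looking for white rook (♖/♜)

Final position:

  a b c d e f g h
  ─────────────────
8│♜ · · ♛ ♚ ♝ ♞ ♜│8
7│♟ ♝ ♟ ♟ ♟ ♟ ♟ ♟│7
6│♞ · · · · · · ·│6
5│· ♟ · · · · · ·│5
4│· · · · ♙ · · ·│4
3│♘ ♙ · · · · · ·│3
2│♙ · ♙ ♙ · ♙ ♙ ♙│2
1│♖ · ♗ ♕ ♔ ♗ ♘ ♖│1
  ─────────────────
  a b c d e f g h


a1, h1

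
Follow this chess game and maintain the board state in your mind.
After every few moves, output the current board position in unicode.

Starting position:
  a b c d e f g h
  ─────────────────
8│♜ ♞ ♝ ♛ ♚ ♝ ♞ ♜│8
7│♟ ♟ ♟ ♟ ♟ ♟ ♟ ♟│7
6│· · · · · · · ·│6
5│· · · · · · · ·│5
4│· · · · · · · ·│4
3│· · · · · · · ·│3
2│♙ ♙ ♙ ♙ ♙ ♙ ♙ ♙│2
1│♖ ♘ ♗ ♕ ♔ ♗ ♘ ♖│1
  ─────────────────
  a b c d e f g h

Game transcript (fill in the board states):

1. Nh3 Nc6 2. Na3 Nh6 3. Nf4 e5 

  a b c d e f g h
  ─────────────────
8│♜ · ♝ ♛ ♚ ♝ · ♜│8
7│♟ ♟ ♟ ♟ · ♟ ♟ ♟│7
6│· · ♞ · · · · ♞│6
5│· · · · ♟ · · ·│5
4│· · · · · ♘ · ·│4
3│♘ · · · · · · ·│3
2│♙ ♙ ♙ ♙ ♙ ♙ ♙ ♙│2
1│♖ · ♗ ♕ ♔ ♗ · ♖│1
  ─────────────────
  a b c d e f g h

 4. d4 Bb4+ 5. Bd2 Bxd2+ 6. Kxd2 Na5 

  a b c d e f g h
  ─────────────────
8│♜ · ♝ ♛ ♚ · · ♜│8
7│♟ ♟ ♟ ♟ · ♟ ♟ ♟│7
6│· · · · · · · ♞│6
5│♞ · · · ♟ · · ·│5
4│· · · ♙ · ♘ · ·│4
3│♘ · · · · · · ·│3
2│♙ ♙ ♙ ♔ ♙ ♙ ♙ ♙│2
1│♖ · · ♕ · ♗ · ♖│1
  ─────────────────
  a b c d e f g h

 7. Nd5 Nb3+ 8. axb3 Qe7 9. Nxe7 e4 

  a b c d e f g h
  ─────────────────
8│♜ · ♝ · ♚ · · ♜│8
7│♟ ♟ ♟ ♟ ♘ ♟ ♟ ♟│7
6│· · · · · · · ♞│6
5│· · · · · · · ·│5
4│· · · ♙ ♟ · · ·│4
3│♘ ♙ · · · · · ·│3
2│· ♙ ♙ ♔ ♙ ♙ ♙ ♙│2
1│♖ · · ♕ · ♗ · ♖│1
  ─────────────────
  a b c d e f g h

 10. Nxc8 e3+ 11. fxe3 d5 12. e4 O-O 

  a b c d e f g h
  ─────────────────
8│♜ · ♘ · · ♜ ♚ ·│8
7│♟ ♟ ♟ · · ♟ ♟ ♟│7
6│· · · · · · · ♞│6
5│· · · ♟ · · · ·│5
4│· · · ♙ ♙ · · ·│4
3│♘ ♙ · · · · · ·│3
2│· ♙ ♙ ♔ ♙ · ♙ ♙│2
1│♖ · · ♕ · ♗ · ♖│1
  ─────────────────
  a b c d e f g h

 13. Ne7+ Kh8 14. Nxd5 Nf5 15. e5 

  a b c d e f g h
  ─────────────────
8│♜ · · · · ♜ · ♚│8
7│♟ ♟ ♟ · · ♟ ♟ ♟│7
6│· · · · · · · ·│6
5│· · · ♘ ♙ ♞ · ·│5
4│· · · ♙ · · · ·│4
3│♘ ♙ · · · · · ·│3
2│· ♙ ♙ ♔ ♙ · ♙ ♙│2
1│♖ · · ♕ · ♗ · ♖│1
  ─────────────────
  a b c d e f g h


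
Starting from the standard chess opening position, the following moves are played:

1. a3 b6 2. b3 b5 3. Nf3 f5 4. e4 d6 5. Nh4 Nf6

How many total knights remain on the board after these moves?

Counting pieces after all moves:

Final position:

  a b c d e f g h
  ─────────────────
8│♜ ♞ ♝ ♛ ♚ ♝ · ♜│8
7│♟ · ♟ · ♟ · ♟ ♟│7
6│· · · ♟ · ♞ · ·│6
5│· ♟ · · · ♟ · ·│5
4│· · · · ♙ · · ♘│4
3│♙ ♙ · · · · · ·│3
2│· · ♙ ♙ · ♙ ♙ ♙│2
1│♖ ♘ ♗ ♕ ♔ ♗ · ♖│1
  ─────────────────
  a b c d e f g h


4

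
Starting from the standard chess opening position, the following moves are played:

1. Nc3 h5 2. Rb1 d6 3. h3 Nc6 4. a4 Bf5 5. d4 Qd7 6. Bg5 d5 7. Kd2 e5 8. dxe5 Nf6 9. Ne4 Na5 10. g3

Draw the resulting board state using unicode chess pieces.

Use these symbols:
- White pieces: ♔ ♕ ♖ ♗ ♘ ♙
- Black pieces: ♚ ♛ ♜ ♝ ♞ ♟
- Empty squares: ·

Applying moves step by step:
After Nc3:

♜ ♞ ♝ ♛ ♚ ♝ ♞ ♜
♟ ♟ ♟ ♟ ♟ ♟ ♟ ♟
· · · · · · · ·
· · · · · · · ·
· · · · · · · ·
· · ♘ · · · · ·
♙ ♙ ♙ ♙ ♙ ♙ ♙ ♙
♖ · ♗ ♕ ♔ ♗ ♘ ♖


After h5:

♜ ♞ ♝ ♛ ♚ ♝ ♞ ♜
♟ ♟ ♟ ♟ ♟ ♟ ♟ ·
· · · · · · · ·
· · · · · · · ♟
· · · · · · · ·
· · ♘ · · · · ·
♙ ♙ ♙ ♙ ♙ ♙ ♙ ♙
♖ · ♗ ♕ ♔ ♗ ♘ ♖


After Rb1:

♜ ♞ ♝ ♛ ♚ ♝ ♞ ♜
♟ ♟ ♟ ♟ ♟ ♟ ♟ ·
· · · · · · · ·
· · · · · · · ♟
· · · · · · · ·
· · ♘ · · · · ·
♙ ♙ ♙ ♙ ♙ ♙ ♙ ♙
· ♖ ♗ ♕ ♔ ♗ ♘ ♖


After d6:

♜ ♞ ♝ ♛ ♚ ♝ ♞ ♜
♟ ♟ ♟ · ♟ ♟ ♟ ·
· · · ♟ · · · ·
· · · · · · · ♟
· · · · · · · ·
· · ♘ · · · · ·
♙ ♙ ♙ ♙ ♙ ♙ ♙ ♙
· ♖ ♗ ♕ ♔ ♗ ♘ ♖


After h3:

♜ ♞ ♝ ♛ ♚ ♝ ♞ ♜
♟ ♟ ♟ · ♟ ♟ ♟ ·
· · · ♟ · · · ·
· · · · · · · ♟
· · · · · · · ·
· · ♘ · · · · ♙
♙ ♙ ♙ ♙ ♙ ♙ ♙ ·
· ♖ ♗ ♕ ♔ ♗ ♘ ♖


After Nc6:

♜ · ♝ ♛ ♚ ♝ ♞ ♜
♟ ♟ ♟ · ♟ ♟ ♟ ·
· · ♞ ♟ · · · ·
· · · · · · · ♟
· · · · · · · ·
· · ♘ · · · · ♙
♙ ♙ ♙ ♙ ♙ ♙ ♙ ·
· ♖ ♗ ♕ ♔ ♗ ♘ ♖


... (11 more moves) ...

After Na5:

♜ · · · ♚ ♝ · ♜
♟ ♟ ♟ ♛ · ♟ ♟ ·
· · · · · ♞ · ·
♞ · · ♟ ♙ ♝ ♗ ♟
♙ · · · ♘ · · ·
· · · · · · · ♙
· ♙ ♙ ♔ ♙ ♙ ♙ ·
· ♖ · ♕ · ♗ ♘ ♖


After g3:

♜ · · · ♚ ♝ · ♜
♟ ♟ ♟ ♛ · ♟ ♟ ·
· · · · · ♞ · ·
♞ · · ♟ ♙ ♝ ♗ ♟
♙ · · · ♘ · · ·
· · · · · · ♙ ♙
· ♙ ♙ ♔ ♙ ♙ · ·
· ♖ · ♕ · ♗ ♘ ♖



  a b c d e f g h
  ─────────────────
8│♜ · · · ♚ ♝ · ♜│8
7│♟ ♟ ♟ ♛ · ♟ ♟ ·│7
6│· · · · · ♞ · ·│6
5│♞ · · ♟ ♙ ♝ ♗ ♟│5
4│♙ · · · ♘ · · ·│4
3│· · · · · · ♙ ♙│3
2│· ♙ ♙ ♔ ♙ ♙ · ·│2
1│· ♖ · ♕ · ♗ ♘ ♖│1
  ─────────────────
  a b c d e f g h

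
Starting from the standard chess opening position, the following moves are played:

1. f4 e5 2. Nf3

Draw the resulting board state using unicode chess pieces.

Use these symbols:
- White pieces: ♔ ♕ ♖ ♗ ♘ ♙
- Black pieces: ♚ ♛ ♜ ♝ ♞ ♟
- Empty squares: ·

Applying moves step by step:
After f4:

♜ ♞ ♝ ♛ ♚ ♝ ♞ ♜
♟ ♟ ♟ ♟ ♟ ♟ ♟ ♟
· · · · · · · ·
· · · · · · · ·
· · · · · ♙ · ·
· · · · · · · ·
♙ ♙ ♙ ♙ ♙ · ♙ ♙
♖ ♘ ♗ ♕ ♔ ♗ ♘ ♖


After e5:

♜ ♞ ♝ ♛ ♚ ♝ ♞ ♜
♟ ♟ ♟ ♟ · ♟ ♟ ♟
· · · · · · · ·
· · · · ♟ · · ·
· · · · · ♙ · ·
· · · · · · · ·
♙ ♙ ♙ ♙ ♙ · ♙ ♙
♖ ♘ ♗ ♕ ♔ ♗ ♘ ♖


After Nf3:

♜ ♞ ♝ ♛ ♚ ♝ ♞ ♜
♟ ♟ ♟ ♟ · ♟ ♟ ♟
· · · · · · · ·
· · · · ♟ · · ·
· · · · · ♙ · ·
· · · · · ♘ · ·
♙ ♙ ♙ ♙ ♙ · ♙ ♙
♖ ♘ ♗ ♕ ♔ ♗ · ♖



  a b c d e f g h
  ─────────────────
8│♜ ♞ ♝ ♛ ♚ ♝ ♞ ♜│8
7│♟ ♟ ♟ ♟ · ♟ ♟ ♟│7
6│· · · · · · · ·│6
5│· · · · ♟ · · ·│5
4│· · · · · ♙ · ·│4
3│· · · · · ♘ · ·│3
2│♙ ♙ ♙ ♙ ♙ · ♙ ♙│2
1│♖ ♘ ♗ ♕ ♔ ♗ · ♖│1
  ─────────────────
  a b c d e f g h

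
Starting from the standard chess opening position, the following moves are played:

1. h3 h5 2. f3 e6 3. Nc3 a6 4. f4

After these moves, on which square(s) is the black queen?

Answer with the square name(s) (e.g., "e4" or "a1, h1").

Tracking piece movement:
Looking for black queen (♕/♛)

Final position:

  a b c d e f g h
  ─────────────────
8│♜ ♞ ♝ ♛ ♚ ♝ ♞ ♜│8
7│· ♟ ♟ ♟ · ♟ ♟ ·│7
6│♟ · · · ♟ · · ·│6
5│· · · · · · · ♟│5
4│· · · · · ♙ · ·│4
3│· · ♘ · · · · ♙│3
2│♙ ♙ ♙ ♙ ♙ · ♙ ·│2
1│♖ · ♗ ♕ ♔ ♗ ♘ ♖│1
  ─────────────────
  a b c d e f g h


d8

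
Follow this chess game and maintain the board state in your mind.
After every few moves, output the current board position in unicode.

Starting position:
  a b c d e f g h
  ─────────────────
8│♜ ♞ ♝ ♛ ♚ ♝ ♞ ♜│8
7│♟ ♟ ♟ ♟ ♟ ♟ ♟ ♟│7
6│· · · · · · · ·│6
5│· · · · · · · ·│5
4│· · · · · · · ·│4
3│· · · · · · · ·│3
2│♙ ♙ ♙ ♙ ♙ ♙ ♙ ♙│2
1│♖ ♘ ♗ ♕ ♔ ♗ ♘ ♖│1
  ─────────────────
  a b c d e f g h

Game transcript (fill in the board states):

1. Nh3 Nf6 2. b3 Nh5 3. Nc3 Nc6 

  a b c d e f g h
  ─────────────────
8│♜ · ♝ ♛ ♚ ♝ · ♜│8
7│♟ ♟ ♟ ♟ ♟ ♟ ♟ ♟│7
6│· · ♞ · · · · ·│6
5│· · · · · · · ♞│5
4│· · · · · · · ·│4
3│· ♙ ♘ · · · · ♘│3
2│♙ · ♙ ♙ ♙ ♙ ♙ ♙│2
1│♖ · ♗ ♕ ♔ ♗ · ♖│1
  ─────────────────
  a b c d e f g h

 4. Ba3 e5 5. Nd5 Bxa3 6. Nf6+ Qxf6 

  a b c d e f g h
  ─────────────────
8│♜ · ♝ · ♚ · · ♜│8
7│♟ ♟ ♟ ♟ · ♟ ♟ ♟│7
6│· · ♞ · · ♛ · ·│6
5│· · · · ♟ · · ♞│5
4│· · · · · · · ·│4
3│♝ ♙ · · · · · ♘│3
2│♙ · ♙ ♙ ♙ ♙ ♙ ♙│2
1│♖ · · ♕ ♔ ♗ · ♖│1
  ─────────────────
  a b c d e f g h

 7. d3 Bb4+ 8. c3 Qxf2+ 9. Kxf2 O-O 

  a b c d e f g h
  ─────────────────
8│♜ · ♝ · · ♜ ♚ ·│8
7│♟ ♟ ♟ ♟ · ♟ ♟ ♟│7
6│· · ♞ · · · · ·│6
5│· · · · ♟ · · ♞│5
4│· ♝ · · · · · ·│4
3│· ♙ ♙ ♙ · · · ♘│3
2│♙ · · · ♙ ♔ ♙ ♙│2
1│♖ · · ♕ · ♗ · ♖│1
  ─────────────────
  a b c d e f g h

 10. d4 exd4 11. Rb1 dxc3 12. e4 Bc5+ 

  a b c d e f g h
  ─────────────────
8│♜ · ♝ · · ♜ ♚ ·│8
7│♟ ♟ ♟ ♟ · ♟ ♟ ♟│7
6│· · ♞ · · · · ·│6
5│· · ♝ · · · · ♞│5
4│· · · · ♙ · · ·│4
3│· ♙ ♟ · · · · ♘│3
2│♙ · · · · ♔ ♙ ♙│2
1│· ♖ · ♕ · ♗ · ♖│1
  ─────────────────
  a b c d e f g h

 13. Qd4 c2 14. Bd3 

  a b c d e f g h
  ─────────────────
8│♜ · ♝ · · ♜ ♚ ·│8
7│♟ ♟ ♟ ♟ · ♟ ♟ ♟│7
6│· · ♞ · · · · ·│6
5│· · ♝ · · · · ♞│5
4│· · · ♕ ♙ · · ·│4
3│· ♙ · ♗ · · · ♘│3
2│♙ · ♟ · · ♔ ♙ ♙│2
1│· ♖ · · · · · ♖│1
  ─────────────────
  a b c d e f g h


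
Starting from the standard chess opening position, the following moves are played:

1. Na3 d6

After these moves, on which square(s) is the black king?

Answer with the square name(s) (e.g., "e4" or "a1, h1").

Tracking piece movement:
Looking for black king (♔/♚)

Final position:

  a b c d e f g h
  ─────────────────
8│♜ ♞ ♝ ♛ ♚ ♝ ♞ ♜│8
7│♟ ♟ ♟ · ♟ ♟ ♟ ♟│7
6│· · · ♟ · · · ·│6
5│· · · · · · · ·│5
4│· · · · · · · ·│4
3│♘ · · · · · · ·│3
2│♙ ♙ ♙ ♙ ♙ ♙ ♙ ♙│2
1│♖ · ♗ ♕ ♔ ♗ ♘ ♖│1
  ─────────────────
  a b c d e f g h


e8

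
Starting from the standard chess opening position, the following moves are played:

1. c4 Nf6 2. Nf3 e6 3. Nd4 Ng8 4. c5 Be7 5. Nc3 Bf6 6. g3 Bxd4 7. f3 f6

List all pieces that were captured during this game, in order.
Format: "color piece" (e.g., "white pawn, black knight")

Tracking captures:
  Bxd4: captured white knight

white knight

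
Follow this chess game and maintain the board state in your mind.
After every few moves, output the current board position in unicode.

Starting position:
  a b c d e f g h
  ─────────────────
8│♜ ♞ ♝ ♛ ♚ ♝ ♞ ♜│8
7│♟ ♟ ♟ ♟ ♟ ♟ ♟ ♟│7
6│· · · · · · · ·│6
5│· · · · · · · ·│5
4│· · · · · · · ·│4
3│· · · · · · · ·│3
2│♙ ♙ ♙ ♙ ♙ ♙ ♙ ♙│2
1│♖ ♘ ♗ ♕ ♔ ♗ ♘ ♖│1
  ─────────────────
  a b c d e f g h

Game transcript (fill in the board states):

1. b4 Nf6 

  a b c d e f g h
  ─────────────────
8│♜ ♞ ♝ ♛ ♚ ♝ · ♜│8
7│♟ ♟ ♟ ♟ ♟ ♟ ♟ ♟│7
6│· · · · · ♞ · ·│6
5│· · · · · · · ·│5
4│· ♙ · · · · · ·│4
3│· · · · · · · ·│3
2│♙ · ♙ ♙ ♙ ♙ ♙ ♙│2
1│♖ ♘ ♗ ♕ ♔ ♗ ♘ ♖│1
  ─────────────────
  a b c d e f g h

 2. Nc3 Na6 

  a b c d e f g h
  ─────────────────
8│♜ · ♝ ♛ ♚ ♝ · ♜│8
7│♟ ♟ ♟ ♟ ♟ ♟ ♟ ♟│7
6│♞ · · · · ♞ · ·│6
5│· · · · · · · ·│5
4│· ♙ · · · · · ·│4
3│· · ♘ · · · · ·│3
2│♙ · ♙ ♙ ♙ ♙ ♙ ♙│2
1│♖ · ♗ ♕ ♔ ♗ ♘ ♖│1
  ─────────────────
  a b c d e f g h

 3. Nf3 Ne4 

  a b c d e f g h
  ─────────────────
8│♜ · ♝ ♛ ♚ ♝ · ♜│8
7│♟ ♟ ♟ ♟ ♟ ♟ ♟ ♟│7
6│♞ · · · · · · ·│6
5│· · · · · · · ·│5
4│· ♙ · · ♞ · · ·│4
3│· · ♘ · · ♘ · ·│3
2│♙ · ♙ ♙ ♙ ♙ ♙ ♙│2
1│♖ · ♗ ♕ ♔ ♗ · ♖│1
  ─────────────────
  a b c d e f g h



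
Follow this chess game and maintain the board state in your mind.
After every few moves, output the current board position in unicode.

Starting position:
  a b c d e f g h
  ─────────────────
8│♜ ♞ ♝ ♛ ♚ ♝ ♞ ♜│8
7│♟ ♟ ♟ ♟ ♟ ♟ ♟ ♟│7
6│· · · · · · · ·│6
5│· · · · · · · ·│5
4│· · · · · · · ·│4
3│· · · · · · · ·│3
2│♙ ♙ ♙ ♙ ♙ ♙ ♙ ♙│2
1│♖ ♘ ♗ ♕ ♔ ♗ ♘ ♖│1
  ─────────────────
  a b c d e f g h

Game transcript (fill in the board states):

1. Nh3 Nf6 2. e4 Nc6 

  a b c d e f g h
  ─────────────────
8│♜ · ♝ ♛ ♚ ♝ · ♜│8
7│♟ ♟ ♟ ♟ ♟ ♟ ♟ ♟│7
6│· · ♞ · · ♞ · ·│6
5│· · · · · · · ·│5
4│· · · · ♙ · · ·│4
3│· · · · · · · ♘│3
2│♙ ♙ ♙ ♙ · ♙ ♙ ♙│2
1│♖ ♘ ♗ ♕ ♔ ♗ · ♖│1
  ─────────────────
  a b c d e f g h

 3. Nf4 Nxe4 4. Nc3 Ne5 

  a b c d e f g h
  ─────────────────
8│♜ · ♝ ♛ ♚ ♝ · ♜│8
7│♟ ♟ ♟ ♟ ♟ ♟ ♟ ♟│7
6│· · · · · · · ·│6
5│· · · · ♞ · · ·│5
4│· · · · ♞ ♘ · ·│4
3│· · ♘ · · · · ·│3
2│♙ ♙ ♙ ♙ · ♙ ♙ ♙│2
1│♖ · ♗ ♕ ♔ ♗ · ♖│1
  ─────────────────
  a b c d e f g h

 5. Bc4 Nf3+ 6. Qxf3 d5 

  a b c d e f g h
  ─────────────────
8│♜ · ♝ ♛ ♚ ♝ · ♜│8
7│♟ ♟ ♟ · ♟ ♟ ♟ ♟│7
6│· · · · · · · ·│6
5│· · · ♟ · · · ·│5
4│· · ♗ · ♞ ♘ · ·│4
3│· · ♘ · · ♕ · ·│3
2│♙ ♙ ♙ ♙ · ♙ ♙ ♙│2
1│♖ · ♗ · ♔ · · ♖│1
  ─────────────────
  a b c d e f g h

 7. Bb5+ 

  a b c d e f g h
  ─────────────────
8│♜ · ♝ ♛ ♚ ♝ · ♜│8
7│♟ ♟ ♟ · ♟ ♟ ♟ ♟│7
6│· · · · · · · ·│6
5│· ♗ · ♟ · · · ·│5
4│· · · · ♞ ♘ · ·│4
3│· · ♘ · · ♕ · ·│3
2│♙ ♙ ♙ ♙ · ♙ ♙ ♙│2
1│♖ · ♗ · ♔ · · ♖│1
  ─────────────────
  a b c d e f g h
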